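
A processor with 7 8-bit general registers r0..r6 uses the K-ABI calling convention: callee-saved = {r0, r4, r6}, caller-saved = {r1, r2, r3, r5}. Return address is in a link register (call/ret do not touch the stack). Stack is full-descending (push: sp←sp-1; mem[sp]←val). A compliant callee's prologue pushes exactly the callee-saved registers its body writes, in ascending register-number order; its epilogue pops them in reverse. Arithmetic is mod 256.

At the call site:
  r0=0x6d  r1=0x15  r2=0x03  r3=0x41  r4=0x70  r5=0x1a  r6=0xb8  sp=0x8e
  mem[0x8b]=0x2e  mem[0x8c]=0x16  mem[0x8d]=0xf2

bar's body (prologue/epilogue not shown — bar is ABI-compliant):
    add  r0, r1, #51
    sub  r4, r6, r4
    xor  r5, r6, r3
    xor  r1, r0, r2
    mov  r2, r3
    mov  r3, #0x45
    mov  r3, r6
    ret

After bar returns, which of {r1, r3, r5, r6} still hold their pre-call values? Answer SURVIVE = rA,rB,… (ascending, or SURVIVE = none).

SURVIVE = r6

prologue: push r0 -> mem[0x8d]=0x6d, sp=0x8d
prologue: push r4 -> mem[0x8c]=0x70, sp=0x8c
body[0] add  r0, r1, #51 -> r0=0x48
body[1] sub  r4, r6, r4 -> r4=0x48
body[2] xor  r5, r6, r3 -> r5=0xf9
body[3] xor  r1, r0, r2 -> r1=0x4b
body[4] mov  r2, r3 -> r2=0x41
body[5] mov  r3, #0x45 -> r3=0x45
body[6] mov  r3, r6 -> r3=0xb8
epilogue: pop r4=0x70, sp=0x8d
epilogue: pop r0=0x6d, sp=0x8e
r1: caller-saved, written=True
r3: caller-saved, written=True
r5: caller-saved, written=True
r6: callee-saved, written=False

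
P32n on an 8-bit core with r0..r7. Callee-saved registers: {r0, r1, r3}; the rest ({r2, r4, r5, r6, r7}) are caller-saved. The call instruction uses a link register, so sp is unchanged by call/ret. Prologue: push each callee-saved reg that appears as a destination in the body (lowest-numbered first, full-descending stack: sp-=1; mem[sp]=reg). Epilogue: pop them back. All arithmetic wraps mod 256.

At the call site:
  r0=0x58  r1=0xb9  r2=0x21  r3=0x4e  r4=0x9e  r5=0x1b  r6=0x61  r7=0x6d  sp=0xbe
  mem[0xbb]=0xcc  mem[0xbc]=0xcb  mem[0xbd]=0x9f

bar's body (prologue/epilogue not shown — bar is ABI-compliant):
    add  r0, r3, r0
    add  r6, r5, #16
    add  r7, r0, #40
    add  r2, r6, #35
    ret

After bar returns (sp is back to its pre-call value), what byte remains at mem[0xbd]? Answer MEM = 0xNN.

prologue: push r0 -> mem[0xbd]=0x58, sp=0xbd
body[0] add  r0, r3, r0 -> r0=0xa6
body[1] add  r6, r5, #16 -> r6=0x2b
body[2] add  r7, r0, #40 -> r7=0xce
body[3] add  r2, r6, #35 -> r2=0x4e
epilogue: pop r0=0x58, sp=0xbe
prologue pushed ['r0'] at ['0xbd']

MEM = 0x58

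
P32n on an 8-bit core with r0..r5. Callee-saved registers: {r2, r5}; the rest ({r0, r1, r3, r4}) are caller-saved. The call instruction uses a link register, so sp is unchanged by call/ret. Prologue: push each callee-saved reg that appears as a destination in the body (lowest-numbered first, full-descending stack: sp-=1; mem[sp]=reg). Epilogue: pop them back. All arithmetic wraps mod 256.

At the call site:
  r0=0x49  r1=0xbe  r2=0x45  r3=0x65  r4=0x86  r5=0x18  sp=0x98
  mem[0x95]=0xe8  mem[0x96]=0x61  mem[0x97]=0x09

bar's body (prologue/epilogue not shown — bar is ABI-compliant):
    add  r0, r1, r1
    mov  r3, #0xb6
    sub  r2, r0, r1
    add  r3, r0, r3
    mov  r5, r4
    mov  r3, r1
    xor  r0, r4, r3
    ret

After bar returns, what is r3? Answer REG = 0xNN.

REG = 0xbe

prologue: push r2 → mem[0x97]=0x45, sp=0x97
prologue: push r5 → mem[0x96]=0x18, sp=0x96
body[0] add  r0, r1, r1 → r0=0x7c
body[1] mov  r3, #0xb6 → r3=0xb6
body[2] sub  r2, r0, r1 → r2=0xbe
body[3] add  r3, r0, r3 → r3=0x32
body[4] mov  r5, r4 → r5=0x86
body[5] mov  r3, r1 → r3=0xbe
body[6] xor  r0, r4, r3 → r0=0x38
epilogue: pop r5=0x18, sp=0x97
epilogue: pop r2=0x45, sp=0x98
r3 is caller-saved → body value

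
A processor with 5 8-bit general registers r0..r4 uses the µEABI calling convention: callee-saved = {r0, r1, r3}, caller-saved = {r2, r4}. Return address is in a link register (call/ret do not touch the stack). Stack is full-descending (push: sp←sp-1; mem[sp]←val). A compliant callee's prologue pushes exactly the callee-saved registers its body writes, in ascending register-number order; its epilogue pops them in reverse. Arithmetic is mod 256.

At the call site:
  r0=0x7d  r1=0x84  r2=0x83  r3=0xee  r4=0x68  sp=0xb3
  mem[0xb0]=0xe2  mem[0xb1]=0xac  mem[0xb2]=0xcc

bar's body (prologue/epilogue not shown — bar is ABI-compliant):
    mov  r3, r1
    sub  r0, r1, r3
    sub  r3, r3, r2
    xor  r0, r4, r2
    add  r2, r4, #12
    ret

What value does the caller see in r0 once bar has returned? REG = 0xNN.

prologue: push r0 -> mem[0xb2]=0x7d, sp=0xb2
prologue: push r3 -> mem[0xb1]=0xee, sp=0xb1
body[0] mov  r3, r1 -> r3=0x84
body[1] sub  r0, r1, r3 -> r0=0x00
body[2] sub  r3, r3, r2 -> r3=0x01
body[3] xor  r0, r4, r2 -> r0=0xeb
body[4] add  r2, r4, #12 -> r2=0x74
epilogue: pop r3=0xee, sp=0xb2
epilogue: pop r0=0x7d, sp=0xb3
r0 is callee-saved -> restored

REG = 0x7d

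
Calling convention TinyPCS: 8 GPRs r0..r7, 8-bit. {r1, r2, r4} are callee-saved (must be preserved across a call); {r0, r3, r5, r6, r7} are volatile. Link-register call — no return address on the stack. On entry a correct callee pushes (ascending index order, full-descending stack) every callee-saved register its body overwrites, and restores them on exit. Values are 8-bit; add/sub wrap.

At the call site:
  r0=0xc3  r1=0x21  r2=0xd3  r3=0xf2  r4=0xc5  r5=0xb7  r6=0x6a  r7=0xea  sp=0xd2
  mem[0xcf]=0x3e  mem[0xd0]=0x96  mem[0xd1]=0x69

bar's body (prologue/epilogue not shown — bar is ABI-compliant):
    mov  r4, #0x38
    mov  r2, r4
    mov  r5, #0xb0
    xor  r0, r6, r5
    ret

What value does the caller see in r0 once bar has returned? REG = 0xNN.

REG = 0xda

prologue: push r2 → mem[0xd1]=0xd3, sp=0xd1
prologue: push r4 → mem[0xd0]=0xc5, sp=0xd0
body[0] mov  r4, #0x38 → r4=0x38
body[1] mov  r2, r4 → r2=0x38
body[2] mov  r5, #0xb0 → r5=0xb0
body[3] xor  r0, r6, r5 → r0=0xda
epilogue: pop r4=0xc5, sp=0xd1
epilogue: pop r2=0xd3, sp=0xd2
r0 is caller-saved → body value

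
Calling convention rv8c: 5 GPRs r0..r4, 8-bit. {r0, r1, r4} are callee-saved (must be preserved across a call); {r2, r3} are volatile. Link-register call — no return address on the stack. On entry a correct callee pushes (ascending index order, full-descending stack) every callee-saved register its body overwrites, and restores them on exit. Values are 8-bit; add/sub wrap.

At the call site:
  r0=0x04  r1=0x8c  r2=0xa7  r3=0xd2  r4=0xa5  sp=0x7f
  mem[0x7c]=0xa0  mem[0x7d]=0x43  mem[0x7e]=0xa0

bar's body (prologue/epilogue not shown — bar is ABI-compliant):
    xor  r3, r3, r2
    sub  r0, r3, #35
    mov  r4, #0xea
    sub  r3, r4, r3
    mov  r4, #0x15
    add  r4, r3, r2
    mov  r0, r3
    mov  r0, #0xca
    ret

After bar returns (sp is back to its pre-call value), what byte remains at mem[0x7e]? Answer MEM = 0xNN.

prologue: push r0 -> mem[0x7e]=0x04, sp=0x7e
prologue: push r4 -> mem[0x7d]=0xa5, sp=0x7d
body[0] xor  r3, r3, r2 -> r3=0x75
body[1] sub  r0, r3, #35 -> r0=0x52
body[2] mov  r4, #0xea -> r4=0xea
body[3] sub  r3, r4, r3 -> r3=0x75
body[4] mov  r4, #0x15 -> r4=0x15
body[5] add  r4, r3, r2 -> r4=0x1c
body[6] mov  r0, r3 -> r0=0x75
body[7] mov  r0, #0xca -> r0=0xca
epilogue: pop r4=0xa5, sp=0x7e
epilogue: pop r0=0x04, sp=0x7f
prologue pushed ['r0', 'r4'] at ['0x7e', '0x7d']

MEM = 0x04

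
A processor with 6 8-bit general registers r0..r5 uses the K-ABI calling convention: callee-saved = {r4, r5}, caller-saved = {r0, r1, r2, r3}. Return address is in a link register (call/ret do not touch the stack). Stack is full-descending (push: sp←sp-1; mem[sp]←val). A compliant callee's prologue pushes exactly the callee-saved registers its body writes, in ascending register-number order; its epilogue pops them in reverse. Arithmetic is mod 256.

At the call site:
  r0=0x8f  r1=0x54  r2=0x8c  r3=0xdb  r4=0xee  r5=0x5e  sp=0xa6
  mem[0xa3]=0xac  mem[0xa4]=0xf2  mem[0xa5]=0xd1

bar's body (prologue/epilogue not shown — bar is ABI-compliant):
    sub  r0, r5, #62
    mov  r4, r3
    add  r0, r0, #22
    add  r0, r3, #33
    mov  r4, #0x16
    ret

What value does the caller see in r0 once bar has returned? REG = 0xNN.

prologue: push r4 → mem[0xa5]=0xee, sp=0xa5
body[0] sub  r0, r5, #62 → r0=0x20
body[1] mov  r4, r3 → r4=0xdb
body[2] add  r0, r0, #22 → r0=0x36
body[3] add  r0, r3, #33 → r0=0xfc
body[4] mov  r4, #0x16 → r4=0x16
epilogue: pop r4=0xee, sp=0xa6
r0 is caller-saved → body value

REG = 0xfc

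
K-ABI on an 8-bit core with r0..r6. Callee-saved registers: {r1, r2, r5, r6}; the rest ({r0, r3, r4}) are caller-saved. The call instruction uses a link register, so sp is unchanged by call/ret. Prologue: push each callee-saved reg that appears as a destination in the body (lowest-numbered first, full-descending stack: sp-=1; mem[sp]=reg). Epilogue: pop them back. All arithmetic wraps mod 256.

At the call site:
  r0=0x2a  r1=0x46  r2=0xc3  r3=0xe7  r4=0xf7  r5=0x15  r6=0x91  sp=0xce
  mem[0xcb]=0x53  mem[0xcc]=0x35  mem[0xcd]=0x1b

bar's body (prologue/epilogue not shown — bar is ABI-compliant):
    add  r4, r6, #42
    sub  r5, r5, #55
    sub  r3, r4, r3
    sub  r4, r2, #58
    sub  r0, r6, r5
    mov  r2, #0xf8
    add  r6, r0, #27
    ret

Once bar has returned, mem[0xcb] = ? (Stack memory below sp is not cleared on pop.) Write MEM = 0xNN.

MEM = 0x91

prologue: push r2 -> mem[0xcd]=0xc3, sp=0xcd
prologue: push r5 -> mem[0xcc]=0x15, sp=0xcc
prologue: push r6 -> mem[0xcb]=0x91, sp=0xcb
body[0] add  r4, r6, #42 -> r4=0xbb
body[1] sub  r5, r5, #55 -> r5=0xde
body[2] sub  r3, r4, r3 -> r3=0xd4
body[3] sub  r4, r2, #58 -> r4=0x89
body[4] sub  r0, r6, r5 -> r0=0xb3
body[5] mov  r2, #0xf8 -> r2=0xf8
body[6] add  r6, r0, #27 -> r6=0xce
epilogue: pop r6=0x91, sp=0xcc
epilogue: pop r5=0x15, sp=0xcd
epilogue: pop r2=0xc3, sp=0xce
prologue pushed ['r2', 'r5', 'r6'] at ['0xcd', '0xcc', '0xcb']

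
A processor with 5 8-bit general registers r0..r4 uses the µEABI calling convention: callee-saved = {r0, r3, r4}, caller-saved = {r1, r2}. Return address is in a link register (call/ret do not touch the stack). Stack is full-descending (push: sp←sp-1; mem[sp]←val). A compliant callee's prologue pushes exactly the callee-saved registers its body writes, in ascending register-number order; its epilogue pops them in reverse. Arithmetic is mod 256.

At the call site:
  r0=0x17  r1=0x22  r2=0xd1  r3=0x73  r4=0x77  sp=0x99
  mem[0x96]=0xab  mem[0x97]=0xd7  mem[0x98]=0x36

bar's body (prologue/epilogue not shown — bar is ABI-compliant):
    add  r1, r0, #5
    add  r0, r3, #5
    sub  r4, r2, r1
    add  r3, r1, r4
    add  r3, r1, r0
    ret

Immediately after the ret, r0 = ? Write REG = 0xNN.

prologue: push r0 -> mem[0x98]=0x17, sp=0x98
prologue: push r3 -> mem[0x97]=0x73, sp=0x97
prologue: push r4 -> mem[0x96]=0x77, sp=0x96
body[0] add  r1, r0, #5 -> r1=0x1c
body[1] add  r0, r3, #5 -> r0=0x78
body[2] sub  r4, r2, r1 -> r4=0xb5
body[3] add  r3, r1, r4 -> r3=0xd1
body[4] add  r3, r1, r0 -> r3=0x94
epilogue: pop r4=0x77, sp=0x97
epilogue: pop r3=0x73, sp=0x98
epilogue: pop r0=0x17, sp=0x99
r0 is callee-saved -> restored

REG = 0x17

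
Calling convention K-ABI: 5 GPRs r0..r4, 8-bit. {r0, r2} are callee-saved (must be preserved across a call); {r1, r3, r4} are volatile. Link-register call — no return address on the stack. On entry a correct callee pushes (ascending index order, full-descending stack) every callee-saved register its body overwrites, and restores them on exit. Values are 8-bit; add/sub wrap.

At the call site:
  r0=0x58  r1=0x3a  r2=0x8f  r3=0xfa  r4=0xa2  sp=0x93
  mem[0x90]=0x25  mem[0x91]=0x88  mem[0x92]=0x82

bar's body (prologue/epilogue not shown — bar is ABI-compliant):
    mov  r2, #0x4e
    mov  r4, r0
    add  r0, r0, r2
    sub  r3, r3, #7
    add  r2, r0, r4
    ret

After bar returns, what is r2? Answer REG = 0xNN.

prologue: push r0 → mem[0x92]=0x58, sp=0x92
prologue: push r2 → mem[0x91]=0x8f, sp=0x91
body[0] mov  r2, #0x4e → r2=0x4e
body[1] mov  r4, r0 → r4=0x58
body[2] add  r0, r0, r2 → r0=0xa6
body[3] sub  r3, r3, #7 → r3=0xf3
body[4] add  r2, r0, r4 → r2=0xfe
epilogue: pop r2=0x8f, sp=0x92
epilogue: pop r0=0x58, sp=0x93
r2 is callee-saved → restored

REG = 0x8f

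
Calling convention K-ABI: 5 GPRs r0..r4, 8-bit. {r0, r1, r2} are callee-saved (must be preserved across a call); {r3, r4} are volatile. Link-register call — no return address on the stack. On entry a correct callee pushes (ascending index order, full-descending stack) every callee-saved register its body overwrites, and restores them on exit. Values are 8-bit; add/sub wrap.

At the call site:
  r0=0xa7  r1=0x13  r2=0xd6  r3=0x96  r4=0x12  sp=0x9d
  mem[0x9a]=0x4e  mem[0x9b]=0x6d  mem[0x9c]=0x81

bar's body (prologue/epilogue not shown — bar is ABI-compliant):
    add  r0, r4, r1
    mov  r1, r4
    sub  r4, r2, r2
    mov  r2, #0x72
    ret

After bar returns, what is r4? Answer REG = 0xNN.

prologue: push r0 → mem[0x9c]=0xa7, sp=0x9c
prologue: push r1 → mem[0x9b]=0x13, sp=0x9b
prologue: push r2 → mem[0x9a]=0xd6, sp=0x9a
body[0] add  r0, r4, r1 → r0=0x25
body[1] mov  r1, r4 → r1=0x12
body[2] sub  r4, r2, r2 → r4=0x00
body[3] mov  r2, #0x72 → r2=0x72
epilogue: pop r2=0xd6, sp=0x9b
epilogue: pop r1=0x13, sp=0x9c
epilogue: pop r0=0xa7, sp=0x9d
r4 is caller-saved → body value

REG = 0x00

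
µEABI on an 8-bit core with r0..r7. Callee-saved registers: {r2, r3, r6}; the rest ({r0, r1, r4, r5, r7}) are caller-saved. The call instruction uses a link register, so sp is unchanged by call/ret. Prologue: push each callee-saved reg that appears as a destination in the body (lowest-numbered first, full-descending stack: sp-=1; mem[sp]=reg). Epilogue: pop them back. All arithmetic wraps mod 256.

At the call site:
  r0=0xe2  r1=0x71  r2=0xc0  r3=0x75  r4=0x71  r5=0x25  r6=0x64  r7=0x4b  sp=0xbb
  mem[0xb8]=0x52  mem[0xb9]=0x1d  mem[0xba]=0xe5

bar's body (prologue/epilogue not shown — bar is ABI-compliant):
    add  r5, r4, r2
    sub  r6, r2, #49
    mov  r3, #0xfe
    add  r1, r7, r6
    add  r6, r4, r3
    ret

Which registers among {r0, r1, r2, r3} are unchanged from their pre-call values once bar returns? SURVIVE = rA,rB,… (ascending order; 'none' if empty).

SURVIVE = r0,r2,r3

prologue: push r3 → mem[0xba]=0x75, sp=0xba
prologue: push r6 → mem[0xb9]=0x64, sp=0xb9
body[0] add  r5, r4, r2 → r5=0x31
body[1] sub  r6, r2, #49 → r6=0x8f
body[2] mov  r3, #0xfe → r3=0xfe
body[3] add  r1, r7, r6 → r1=0xda
body[4] add  r6, r4, r3 → r6=0x6f
epilogue: pop r6=0x64, sp=0xba
epilogue: pop r3=0x75, sp=0xbb
r0: caller-saved, written=False
r1: caller-saved, written=True
r2: callee-saved, written=False
r3: callee-saved, written=True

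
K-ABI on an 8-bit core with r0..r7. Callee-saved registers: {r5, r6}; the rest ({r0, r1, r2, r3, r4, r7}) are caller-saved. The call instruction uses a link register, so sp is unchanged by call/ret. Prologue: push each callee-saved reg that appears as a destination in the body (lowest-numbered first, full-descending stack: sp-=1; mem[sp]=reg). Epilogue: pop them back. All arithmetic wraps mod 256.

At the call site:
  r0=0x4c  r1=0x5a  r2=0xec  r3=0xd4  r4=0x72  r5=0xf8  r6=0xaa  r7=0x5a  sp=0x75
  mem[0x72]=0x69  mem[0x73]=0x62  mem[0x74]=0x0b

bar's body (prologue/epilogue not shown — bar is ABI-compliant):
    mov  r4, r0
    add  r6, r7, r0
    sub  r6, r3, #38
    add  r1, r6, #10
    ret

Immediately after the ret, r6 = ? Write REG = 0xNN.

prologue: push r6 → mem[0x74]=0xaa, sp=0x74
body[0] mov  r4, r0 → r4=0x4c
body[1] add  r6, r7, r0 → r6=0xa6
body[2] sub  r6, r3, #38 → r6=0xae
body[3] add  r1, r6, #10 → r1=0xb8
epilogue: pop r6=0xaa, sp=0x75
r6 is callee-saved → restored

REG = 0xaa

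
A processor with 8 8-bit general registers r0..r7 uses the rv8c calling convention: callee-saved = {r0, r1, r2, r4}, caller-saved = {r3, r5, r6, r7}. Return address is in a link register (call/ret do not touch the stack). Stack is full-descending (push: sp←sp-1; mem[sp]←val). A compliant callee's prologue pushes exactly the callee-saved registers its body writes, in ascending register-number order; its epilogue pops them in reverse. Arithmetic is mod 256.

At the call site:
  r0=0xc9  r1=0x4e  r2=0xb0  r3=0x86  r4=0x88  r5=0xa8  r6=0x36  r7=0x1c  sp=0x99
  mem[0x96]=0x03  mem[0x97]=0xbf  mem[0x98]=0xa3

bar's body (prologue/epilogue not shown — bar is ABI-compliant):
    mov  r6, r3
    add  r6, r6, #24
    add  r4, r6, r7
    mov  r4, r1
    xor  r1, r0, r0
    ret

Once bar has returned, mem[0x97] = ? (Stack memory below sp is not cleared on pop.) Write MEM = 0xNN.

MEM = 0x88

prologue: push r1 → mem[0x98]=0x4e, sp=0x98
prologue: push r4 → mem[0x97]=0x88, sp=0x97
body[0] mov  r6, r3 → r6=0x86
body[1] add  r6, r6, #24 → r6=0x9e
body[2] add  r4, r6, r7 → r4=0xba
body[3] mov  r4, r1 → r4=0x4e
body[4] xor  r1, r0, r0 → r1=0x00
epilogue: pop r4=0x88, sp=0x98
epilogue: pop r1=0x4e, sp=0x99
prologue pushed ['r1', 'r4'] at ['0x98', '0x97']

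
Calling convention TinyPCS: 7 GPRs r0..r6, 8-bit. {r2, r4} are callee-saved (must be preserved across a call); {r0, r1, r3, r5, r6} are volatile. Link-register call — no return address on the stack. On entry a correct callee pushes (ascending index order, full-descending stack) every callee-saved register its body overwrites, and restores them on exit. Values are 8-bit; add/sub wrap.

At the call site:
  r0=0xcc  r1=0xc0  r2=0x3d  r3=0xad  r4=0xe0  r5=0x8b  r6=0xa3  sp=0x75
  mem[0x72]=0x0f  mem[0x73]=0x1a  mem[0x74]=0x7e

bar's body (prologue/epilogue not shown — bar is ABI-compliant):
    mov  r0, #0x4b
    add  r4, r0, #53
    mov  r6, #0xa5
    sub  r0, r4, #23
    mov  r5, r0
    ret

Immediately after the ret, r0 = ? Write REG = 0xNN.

REG = 0x69

prologue: push r4 → mem[0x74]=0xe0, sp=0x74
body[0] mov  r0, #0x4b → r0=0x4b
body[1] add  r4, r0, #53 → r4=0x80
body[2] mov  r6, #0xa5 → r6=0xa5
body[3] sub  r0, r4, #23 → r0=0x69
body[4] mov  r5, r0 → r5=0x69
epilogue: pop r4=0xe0, sp=0x75
r0 is caller-saved → body value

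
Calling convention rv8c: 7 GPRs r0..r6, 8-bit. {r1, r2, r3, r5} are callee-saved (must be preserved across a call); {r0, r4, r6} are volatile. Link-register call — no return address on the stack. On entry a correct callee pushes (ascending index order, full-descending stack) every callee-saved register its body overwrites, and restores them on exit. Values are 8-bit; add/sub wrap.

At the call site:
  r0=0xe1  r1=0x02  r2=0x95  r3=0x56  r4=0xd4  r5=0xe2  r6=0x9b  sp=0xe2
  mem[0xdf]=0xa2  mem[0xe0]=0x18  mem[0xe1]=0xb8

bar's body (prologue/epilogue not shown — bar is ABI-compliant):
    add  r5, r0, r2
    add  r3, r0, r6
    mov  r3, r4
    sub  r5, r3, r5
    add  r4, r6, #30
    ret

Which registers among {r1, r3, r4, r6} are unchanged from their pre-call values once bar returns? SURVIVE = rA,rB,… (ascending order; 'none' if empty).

SURVIVE = r1,r3,r6

prologue: push r3 -> mem[0xe1]=0x56, sp=0xe1
prologue: push r5 -> mem[0xe0]=0xe2, sp=0xe0
body[0] add  r5, r0, r2 -> r5=0x76
body[1] add  r3, r0, r6 -> r3=0x7c
body[2] mov  r3, r4 -> r3=0xd4
body[3] sub  r5, r3, r5 -> r5=0x5e
body[4] add  r4, r6, #30 -> r4=0xb9
epilogue: pop r5=0xe2, sp=0xe1
epilogue: pop r3=0x56, sp=0xe2
r1: callee-saved, written=False
r3: callee-saved, written=True
r4: caller-saved, written=True
r6: caller-saved, written=False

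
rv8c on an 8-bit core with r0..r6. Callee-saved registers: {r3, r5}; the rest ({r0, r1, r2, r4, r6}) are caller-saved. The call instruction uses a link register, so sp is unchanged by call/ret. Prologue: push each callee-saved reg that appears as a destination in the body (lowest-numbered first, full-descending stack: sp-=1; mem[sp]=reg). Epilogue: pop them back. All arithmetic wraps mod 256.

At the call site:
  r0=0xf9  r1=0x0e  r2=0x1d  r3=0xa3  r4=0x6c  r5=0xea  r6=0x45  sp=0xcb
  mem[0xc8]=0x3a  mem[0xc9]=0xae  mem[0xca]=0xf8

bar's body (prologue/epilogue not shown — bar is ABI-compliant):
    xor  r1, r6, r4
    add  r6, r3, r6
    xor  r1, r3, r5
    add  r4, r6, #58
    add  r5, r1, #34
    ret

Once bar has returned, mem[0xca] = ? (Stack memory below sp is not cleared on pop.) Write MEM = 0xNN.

MEM = 0xea

prologue: push r5 → mem[0xca]=0xea, sp=0xca
body[0] xor  r1, r6, r4 → r1=0x29
body[1] add  r6, r3, r6 → r6=0xe8
body[2] xor  r1, r3, r5 → r1=0x49
body[3] add  r4, r6, #58 → r4=0x22
body[4] add  r5, r1, #34 → r5=0x6b
epilogue: pop r5=0xea, sp=0xcb
prologue pushed ['r5'] at ['0xca']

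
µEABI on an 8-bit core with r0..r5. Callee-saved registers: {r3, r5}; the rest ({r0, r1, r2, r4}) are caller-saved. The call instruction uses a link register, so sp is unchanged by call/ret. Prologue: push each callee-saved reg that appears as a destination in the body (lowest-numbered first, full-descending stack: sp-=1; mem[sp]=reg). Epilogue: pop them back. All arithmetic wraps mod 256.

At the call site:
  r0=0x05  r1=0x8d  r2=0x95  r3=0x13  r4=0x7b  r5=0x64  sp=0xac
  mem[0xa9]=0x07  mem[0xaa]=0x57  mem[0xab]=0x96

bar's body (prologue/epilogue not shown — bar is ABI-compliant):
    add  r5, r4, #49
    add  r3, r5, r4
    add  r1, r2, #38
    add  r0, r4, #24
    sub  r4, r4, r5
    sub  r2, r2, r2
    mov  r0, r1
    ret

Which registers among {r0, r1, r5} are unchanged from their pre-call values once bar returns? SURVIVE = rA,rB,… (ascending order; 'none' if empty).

prologue: push r3 → mem[0xab]=0x13, sp=0xab
prologue: push r5 → mem[0xaa]=0x64, sp=0xaa
body[0] add  r5, r4, #49 → r5=0xac
body[1] add  r3, r5, r4 → r3=0x27
body[2] add  r1, r2, #38 → r1=0xbb
body[3] add  r0, r4, #24 → r0=0x93
body[4] sub  r4, r4, r5 → r4=0xcf
body[5] sub  r2, r2, r2 → r2=0x00
body[6] mov  r0, r1 → r0=0xbb
epilogue: pop r5=0x64, sp=0xab
epilogue: pop r3=0x13, sp=0xac
r0: caller-saved, written=True
r1: caller-saved, written=True
r5: callee-saved, written=True

SURVIVE = r5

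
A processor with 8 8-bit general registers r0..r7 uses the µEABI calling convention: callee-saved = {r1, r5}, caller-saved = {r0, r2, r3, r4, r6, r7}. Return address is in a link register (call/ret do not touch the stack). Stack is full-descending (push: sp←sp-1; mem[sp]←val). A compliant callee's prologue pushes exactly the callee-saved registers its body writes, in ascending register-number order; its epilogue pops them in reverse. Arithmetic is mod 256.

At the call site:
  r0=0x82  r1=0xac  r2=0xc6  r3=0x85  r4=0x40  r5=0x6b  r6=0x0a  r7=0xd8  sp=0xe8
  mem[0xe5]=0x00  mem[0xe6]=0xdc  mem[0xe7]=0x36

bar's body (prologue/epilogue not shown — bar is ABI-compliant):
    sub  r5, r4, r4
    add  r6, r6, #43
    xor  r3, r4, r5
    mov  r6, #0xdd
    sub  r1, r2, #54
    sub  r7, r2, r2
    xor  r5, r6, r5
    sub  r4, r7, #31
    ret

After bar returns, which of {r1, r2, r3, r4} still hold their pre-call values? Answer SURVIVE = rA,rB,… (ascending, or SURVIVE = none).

prologue: push r1 -> mem[0xe7]=0xac, sp=0xe7
prologue: push r5 -> mem[0xe6]=0x6b, sp=0xe6
body[0] sub  r5, r4, r4 -> r5=0x00
body[1] add  r6, r6, #43 -> r6=0x35
body[2] xor  r3, r4, r5 -> r3=0x40
body[3] mov  r6, #0xdd -> r6=0xdd
body[4] sub  r1, r2, #54 -> r1=0x90
body[5] sub  r7, r2, r2 -> r7=0x00
body[6] xor  r5, r6, r5 -> r5=0xdd
body[7] sub  r4, r7, #31 -> r4=0xe1
epilogue: pop r5=0x6b, sp=0xe7
epilogue: pop r1=0xac, sp=0xe8
r1: callee-saved, written=True
r2: caller-saved, written=False
r3: caller-saved, written=True
r4: caller-saved, written=True

SURVIVE = r1,r2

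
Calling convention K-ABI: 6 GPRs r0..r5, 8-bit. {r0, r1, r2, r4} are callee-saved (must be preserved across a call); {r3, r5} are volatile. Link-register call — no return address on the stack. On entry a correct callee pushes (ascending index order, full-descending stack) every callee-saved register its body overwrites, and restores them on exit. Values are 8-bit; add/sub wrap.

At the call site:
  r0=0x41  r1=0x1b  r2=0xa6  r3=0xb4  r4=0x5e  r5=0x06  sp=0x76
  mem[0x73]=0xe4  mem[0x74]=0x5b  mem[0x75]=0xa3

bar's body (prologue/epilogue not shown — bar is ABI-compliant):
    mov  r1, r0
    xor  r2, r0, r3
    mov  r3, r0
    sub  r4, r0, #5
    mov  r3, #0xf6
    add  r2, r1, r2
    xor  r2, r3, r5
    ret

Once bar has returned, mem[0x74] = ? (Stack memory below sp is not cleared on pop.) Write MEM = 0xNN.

MEM = 0xa6

prologue: push r1 → mem[0x75]=0x1b, sp=0x75
prologue: push r2 → mem[0x74]=0xa6, sp=0x74
prologue: push r4 → mem[0x73]=0x5e, sp=0x73
body[0] mov  r1, r0 → r1=0x41
body[1] xor  r2, r0, r3 → r2=0xf5
body[2] mov  r3, r0 → r3=0x41
body[3] sub  r4, r0, #5 → r4=0x3c
body[4] mov  r3, #0xf6 → r3=0xf6
body[5] add  r2, r1, r2 → r2=0x36
body[6] xor  r2, r3, r5 → r2=0xf0
epilogue: pop r4=0x5e, sp=0x74
epilogue: pop r2=0xa6, sp=0x75
epilogue: pop r1=0x1b, sp=0x76
prologue pushed ['r1', 'r2', 'r4'] at ['0x75', '0x74', '0x73']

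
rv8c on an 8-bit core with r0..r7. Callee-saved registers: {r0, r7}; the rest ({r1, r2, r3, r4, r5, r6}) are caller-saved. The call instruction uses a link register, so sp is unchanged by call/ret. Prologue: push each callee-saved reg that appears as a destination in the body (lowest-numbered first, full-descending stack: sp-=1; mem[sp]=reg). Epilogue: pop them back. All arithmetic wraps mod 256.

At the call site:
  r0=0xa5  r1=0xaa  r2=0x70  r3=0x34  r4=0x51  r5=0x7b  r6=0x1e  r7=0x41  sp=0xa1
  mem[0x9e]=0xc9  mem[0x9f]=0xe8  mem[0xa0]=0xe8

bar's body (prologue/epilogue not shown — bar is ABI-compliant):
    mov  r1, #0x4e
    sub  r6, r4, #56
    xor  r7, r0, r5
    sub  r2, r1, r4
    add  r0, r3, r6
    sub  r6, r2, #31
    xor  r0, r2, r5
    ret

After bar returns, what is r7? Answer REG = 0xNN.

prologue: push r0 → mem[0xa0]=0xa5, sp=0xa0
prologue: push r7 → mem[0x9f]=0x41, sp=0x9f
body[0] mov  r1, #0x4e → r1=0x4e
body[1] sub  r6, r4, #56 → r6=0x19
body[2] xor  r7, r0, r5 → r7=0xde
body[3] sub  r2, r1, r4 → r2=0xfd
body[4] add  r0, r3, r6 → r0=0x4d
body[5] sub  r6, r2, #31 → r6=0xde
body[6] xor  r0, r2, r5 → r0=0x86
epilogue: pop r7=0x41, sp=0xa0
epilogue: pop r0=0xa5, sp=0xa1
r7 is callee-saved → restored

REG = 0x41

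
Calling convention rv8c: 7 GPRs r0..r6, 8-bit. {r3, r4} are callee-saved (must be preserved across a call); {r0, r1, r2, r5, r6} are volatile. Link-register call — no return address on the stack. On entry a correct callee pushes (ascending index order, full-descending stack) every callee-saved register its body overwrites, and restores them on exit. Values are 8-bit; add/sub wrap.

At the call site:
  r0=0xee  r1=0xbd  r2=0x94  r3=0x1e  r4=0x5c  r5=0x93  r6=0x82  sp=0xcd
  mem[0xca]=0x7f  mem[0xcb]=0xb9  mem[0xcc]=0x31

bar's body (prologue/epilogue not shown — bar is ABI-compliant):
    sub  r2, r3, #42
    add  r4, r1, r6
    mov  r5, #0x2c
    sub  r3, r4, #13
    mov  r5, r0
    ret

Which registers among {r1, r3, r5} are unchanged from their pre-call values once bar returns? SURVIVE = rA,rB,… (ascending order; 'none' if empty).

prologue: push r3 -> mem[0xcc]=0x1e, sp=0xcc
prologue: push r4 -> mem[0xcb]=0x5c, sp=0xcb
body[0] sub  r2, r3, #42 -> r2=0xf4
body[1] add  r4, r1, r6 -> r4=0x3f
body[2] mov  r5, #0x2c -> r5=0x2c
body[3] sub  r3, r4, #13 -> r3=0x32
body[4] mov  r5, r0 -> r5=0xee
epilogue: pop r4=0x5c, sp=0xcc
epilogue: pop r3=0x1e, sp=0xcd
r1: caller-saved, written=False
r3: callee-saved, written=True
r5: caller-saved, written=True

SURVIVE = r1,r3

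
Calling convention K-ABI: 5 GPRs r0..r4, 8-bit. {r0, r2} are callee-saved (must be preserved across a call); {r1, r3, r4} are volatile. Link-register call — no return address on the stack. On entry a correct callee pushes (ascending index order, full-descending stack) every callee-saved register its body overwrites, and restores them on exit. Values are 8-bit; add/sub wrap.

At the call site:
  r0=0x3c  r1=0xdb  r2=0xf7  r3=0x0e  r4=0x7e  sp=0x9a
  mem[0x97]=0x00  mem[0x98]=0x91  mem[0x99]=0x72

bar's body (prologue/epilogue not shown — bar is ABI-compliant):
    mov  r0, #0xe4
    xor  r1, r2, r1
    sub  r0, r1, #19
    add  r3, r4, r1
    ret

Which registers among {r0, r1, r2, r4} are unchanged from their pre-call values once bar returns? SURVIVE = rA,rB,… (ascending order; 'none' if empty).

SURVIVE = r0,r2,r4

prologue: push r0 → mem[0x99]=0x3c, sp=0x99
body[0] mov  r0, #0xe4 → r0=0xe4
body[1] xor  r1, r2, r1 → r1=0x2c
body[2] sub  r0, r1, #19 → r0=0x19
body[3] add  r3, r4, r1 → r3=0xaa
epilogue: pop r0=0x3c, sp=0x9a
r0: callee-saved, written=True
r1: caller-saved, written=True
r2: callee-saved, written=False
r4: caller-saved, written=False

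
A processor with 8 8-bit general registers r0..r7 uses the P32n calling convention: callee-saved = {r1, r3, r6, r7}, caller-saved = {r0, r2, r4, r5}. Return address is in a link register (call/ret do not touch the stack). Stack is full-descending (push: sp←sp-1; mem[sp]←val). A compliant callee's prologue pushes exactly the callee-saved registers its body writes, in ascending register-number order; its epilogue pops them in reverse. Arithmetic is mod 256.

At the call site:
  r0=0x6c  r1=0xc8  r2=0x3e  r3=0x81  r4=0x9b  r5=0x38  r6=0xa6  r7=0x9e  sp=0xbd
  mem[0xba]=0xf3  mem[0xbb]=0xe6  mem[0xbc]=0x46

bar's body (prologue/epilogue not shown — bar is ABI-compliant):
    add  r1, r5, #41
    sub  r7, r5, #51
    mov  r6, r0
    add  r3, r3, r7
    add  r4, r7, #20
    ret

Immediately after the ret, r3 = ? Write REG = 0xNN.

prologue: push r1 -> mem[0xbc]=0xc8, sp=0xbc
prologue: push r3 -> mem[0xbb]=0x81, sp=0xbb
prologue: push r6 -> mem[0xba]=0xa6, sp=0xba
prologue: push r7 -> mem[0xb9]=0x9e, sp=0xb9
body[0] add  r1, r5, #41 -> r1=0x61
body[1] sub  r7, r5, #51 -> r7=0x05
body[2] mov  r6, r0 -> r6=0x6c
body[3] add  r3, r3, r7 -> r3=0x86
body[4] add  r4, r7, #20 -> r4=0x19
epilogue: pop r7=0x9e, sp=0xba
epilogue: pop r6=0xa6, sp=0xbb
epilogue: pop r3=0x81, sp=0xbc
epilogue: pop r1=0xc8, sp=0xbd
r3 is callee-saved -> restored

REG = 0x81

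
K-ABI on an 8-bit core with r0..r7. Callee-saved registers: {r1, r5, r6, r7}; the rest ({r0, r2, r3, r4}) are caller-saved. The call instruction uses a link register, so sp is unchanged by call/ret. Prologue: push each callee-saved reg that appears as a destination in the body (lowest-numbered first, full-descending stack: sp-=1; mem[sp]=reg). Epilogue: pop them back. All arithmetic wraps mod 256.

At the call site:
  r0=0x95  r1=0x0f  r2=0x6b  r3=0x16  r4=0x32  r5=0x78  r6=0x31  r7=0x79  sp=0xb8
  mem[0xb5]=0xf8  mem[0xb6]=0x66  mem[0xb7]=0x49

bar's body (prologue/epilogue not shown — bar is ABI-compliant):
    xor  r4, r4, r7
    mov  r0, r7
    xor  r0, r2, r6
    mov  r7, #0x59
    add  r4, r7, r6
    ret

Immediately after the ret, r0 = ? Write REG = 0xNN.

REG = 0x5a

prologue: push r7 -> mem[0xb7]=0x79, sp=0xb7
body[0] xor  r4, r4, r7 -> r4=0x4b
body[1] mov  r0, r7 -> r0=0x79
body[2] xor  r0, r2, r6 -> r0=0x5a
body[3] mov  r7, #0x59 -> r7=0x59
body[4] add  r4, r7, r6 -> r4=0x8a
epilogue: pop r7=0x79, sp=0xb8
r0 is caller-saved -> body value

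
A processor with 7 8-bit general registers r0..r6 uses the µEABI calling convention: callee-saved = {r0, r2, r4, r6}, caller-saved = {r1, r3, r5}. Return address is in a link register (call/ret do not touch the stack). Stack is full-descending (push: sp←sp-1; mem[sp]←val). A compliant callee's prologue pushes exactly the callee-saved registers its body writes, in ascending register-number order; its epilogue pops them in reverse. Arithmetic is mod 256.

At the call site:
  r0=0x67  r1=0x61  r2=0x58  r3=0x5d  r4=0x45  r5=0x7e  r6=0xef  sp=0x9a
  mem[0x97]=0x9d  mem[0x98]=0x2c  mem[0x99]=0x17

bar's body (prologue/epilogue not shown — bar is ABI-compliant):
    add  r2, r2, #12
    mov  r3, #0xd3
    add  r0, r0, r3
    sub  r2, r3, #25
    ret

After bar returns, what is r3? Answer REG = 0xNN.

REG = 0xd3

prologue: push r0 → mem[0x99]=0x67, sp=0x99
prologue: push r2 → mem[0x98]=0x58, sp=0x98
body[0] add  r2, r2, #12 → r2=0x64
body[1] mov  r3, #0xd3 → r3=0xd3
body[2] add  r0, r0, r3 → r0=0x3a
body[3] sub  r2, r3, #25 → r2=0xba
epilogue: pop r2=0x58, sp=0x99
epilogue: pop r0=0x67, sp=0x9a
r3 is caller-saved → body value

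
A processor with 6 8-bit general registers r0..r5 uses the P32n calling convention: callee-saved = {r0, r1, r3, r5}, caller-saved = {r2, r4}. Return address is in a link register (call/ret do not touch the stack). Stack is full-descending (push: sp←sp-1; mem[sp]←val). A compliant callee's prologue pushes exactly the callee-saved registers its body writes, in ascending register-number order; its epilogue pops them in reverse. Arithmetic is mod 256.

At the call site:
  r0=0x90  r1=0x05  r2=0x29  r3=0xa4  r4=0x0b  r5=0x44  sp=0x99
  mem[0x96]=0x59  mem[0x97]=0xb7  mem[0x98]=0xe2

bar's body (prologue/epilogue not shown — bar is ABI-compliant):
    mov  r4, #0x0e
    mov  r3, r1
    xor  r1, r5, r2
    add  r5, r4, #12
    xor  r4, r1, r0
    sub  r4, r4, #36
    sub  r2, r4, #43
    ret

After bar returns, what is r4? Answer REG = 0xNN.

REG = 0xd9

prologue: push r1 -> mem[0x98]=0x05, sp=0x98
prologue: push r3 -> mem[0x97]=0xa4, sp=0x97
prologue: push r5 -> mem[0x96]=0x44, sp=0x96
body[0] mov  r4, #0x0e -> r4=0x0e
body[1] mov  r3, r1 -> r3=0x05
body[2] xor  r1, r5, r2 -> r1=0x6d
body[3] add  r5, r4, #12 -> r5=0x1a
body[4] xor  r4, r1, r0 -> r4=0xfd
body[5] sub  r4, r4, #36 -> r4=0xd9
body[6] sub  r2, r4, #43 -> r2=0xae
epilogue: pop r5=0x44, sp=0x97
epilogue: pop r3=0xa4, sp=0x98
epilogue: pop r1=0x05, sp=0x99
r4 is caller-saved -> body value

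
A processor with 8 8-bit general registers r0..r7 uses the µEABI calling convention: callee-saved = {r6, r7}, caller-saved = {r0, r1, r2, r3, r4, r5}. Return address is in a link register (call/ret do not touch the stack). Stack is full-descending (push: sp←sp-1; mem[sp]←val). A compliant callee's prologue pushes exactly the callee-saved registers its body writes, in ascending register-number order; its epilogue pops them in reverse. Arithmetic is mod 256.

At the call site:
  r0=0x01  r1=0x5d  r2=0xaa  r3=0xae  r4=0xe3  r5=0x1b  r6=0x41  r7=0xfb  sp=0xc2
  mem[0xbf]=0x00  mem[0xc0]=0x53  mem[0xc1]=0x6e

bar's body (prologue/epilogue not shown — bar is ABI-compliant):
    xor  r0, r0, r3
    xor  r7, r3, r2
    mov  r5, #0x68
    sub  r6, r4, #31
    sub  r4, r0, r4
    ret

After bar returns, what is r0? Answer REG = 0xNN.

REG = 0xaf

prologue: push r6 -> mem[0xc1]=0x41, sp=0xc1
prologue: push r7 -> mem[0xc0]=0xfb, sp=0xc0
body[0] xor  r0, r0, r3 -> r0=0xaf
body[1] xor  r7, r3, r2 -> r7=0x04
body[2] mov  r5, #0x68 -> r5=0x68
body[3] sub  r6, r4, #31 -> r6=0xc4
body[4] sub  r4, r0, r4 -> r4=0xcc
epilogue: pop r7=0xfb, sp=0xc1
epilogue: pop r6=0x41, sp=0xc2
r0 is caller-saved -> body value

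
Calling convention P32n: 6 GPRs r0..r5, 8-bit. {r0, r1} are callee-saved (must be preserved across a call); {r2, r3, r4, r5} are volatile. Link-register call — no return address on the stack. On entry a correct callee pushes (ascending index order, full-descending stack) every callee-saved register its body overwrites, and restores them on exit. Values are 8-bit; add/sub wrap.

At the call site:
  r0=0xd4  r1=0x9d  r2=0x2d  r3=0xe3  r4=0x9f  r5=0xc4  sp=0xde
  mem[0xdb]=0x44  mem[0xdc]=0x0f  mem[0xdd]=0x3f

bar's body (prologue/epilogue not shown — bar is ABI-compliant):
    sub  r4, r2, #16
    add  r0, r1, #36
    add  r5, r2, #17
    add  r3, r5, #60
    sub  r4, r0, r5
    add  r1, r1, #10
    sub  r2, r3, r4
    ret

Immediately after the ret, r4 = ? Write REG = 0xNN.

REG = 0x83

prologue: push r0 -> mem[0xdd]=0xd4, sp=0xdd
prologue: push r1 -> mem[0xdc]=0x9d, sp=0xdc
body[0] sub  r4, r2, #16 -> r4=0x1d
body[1] add  r0, r1, #36 -> r0=0xc1
body[2] add  r5, r2, #17 -> r5=0x3e
body[3] add  r3, r5, #60 -> r3=0x7a
body[4] sub  r4, r0, r5 -> r4=0x83
body[5] add  r1, r1, #10 -> r1=0xa7
body[6] sub  r2, r3, r4 -> r2=0xf7
epilogue: pop r1=0x9d, sp=0xdd
epilogue: pop r0=0xd4, sp=0xde
r4 is caller-saved -> body value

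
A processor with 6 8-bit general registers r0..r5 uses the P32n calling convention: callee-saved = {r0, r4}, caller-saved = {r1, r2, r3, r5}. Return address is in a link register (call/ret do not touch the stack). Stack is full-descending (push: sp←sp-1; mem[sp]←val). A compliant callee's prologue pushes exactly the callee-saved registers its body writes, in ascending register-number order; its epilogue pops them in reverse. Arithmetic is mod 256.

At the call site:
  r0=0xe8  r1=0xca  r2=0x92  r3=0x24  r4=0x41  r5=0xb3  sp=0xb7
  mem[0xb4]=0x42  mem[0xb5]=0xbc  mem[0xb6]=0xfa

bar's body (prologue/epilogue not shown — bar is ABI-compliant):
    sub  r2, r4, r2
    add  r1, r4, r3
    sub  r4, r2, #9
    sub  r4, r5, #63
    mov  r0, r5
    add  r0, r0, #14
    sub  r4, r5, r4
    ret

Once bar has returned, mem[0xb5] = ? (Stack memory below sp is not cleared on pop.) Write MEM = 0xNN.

MEM = 0x41

prologue: push r0 -> mem[0xb6]=0xe8, sp=0xb6
prologue: push r4 -> mem[0xb5]=0x41, sp=0xb5
body[0] sub  r2, r4, r2 -> r2=0xaf
body[1] add  r1, r4, r3 -> r1=0x65
body[2] sub  r4, r2, #9 -> r4=0xa6
body[3] sub  r4, r5, #63 -> r4=0x74
body[4] mov  r0, r5 -> r0=0xb3
body[5] add  r0, r0, #14 -> r0=0xc1
body[6] sub  r4, r5, r4 -> r4=0x3f
epilogue: pop r4=0x41, sp=0xb6
epilogue: pop r0=0xe8, sp=0xb7
prologue pushed ['r0', 'r4'] at ['0xb6', '0xb5']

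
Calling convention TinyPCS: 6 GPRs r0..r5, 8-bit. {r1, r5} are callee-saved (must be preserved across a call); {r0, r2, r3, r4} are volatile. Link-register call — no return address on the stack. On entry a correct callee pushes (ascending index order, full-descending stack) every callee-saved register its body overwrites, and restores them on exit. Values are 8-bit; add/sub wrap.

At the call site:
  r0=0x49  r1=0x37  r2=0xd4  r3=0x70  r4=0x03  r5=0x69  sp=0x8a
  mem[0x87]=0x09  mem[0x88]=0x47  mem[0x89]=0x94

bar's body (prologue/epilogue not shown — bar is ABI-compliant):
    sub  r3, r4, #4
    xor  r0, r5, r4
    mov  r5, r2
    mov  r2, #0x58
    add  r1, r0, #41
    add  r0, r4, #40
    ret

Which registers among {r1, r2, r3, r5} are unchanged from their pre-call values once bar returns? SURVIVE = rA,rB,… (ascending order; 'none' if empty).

SURVIVE = r1,r5

prologue: push r1 → mem[0x89]=0x37, sp=0x89
prologue: push r5 → mem[0x88]=0x69, sp=0x88
body[0] sub  r3, r4, #4 → r3=0xff
body[1] xor  r0, r5, r4 → r0=0x6a
body[2] mov  r5, r2 → r5=0xd4
body[3] mov  r2, #0x58 → r2=0x58
body[4] add  r1, r0, #41 → r1=0x93
body[5] add  r0, r4, #40 → r0=0x2b
epilogue: pop r5=0x69, sp=0x89
epilogue: pop r1=0x37, sp=0x8a
r1: callee-saved, written=True
r2: caller-saved, written=True
r3: caller-saved, written=True
r5: callee-saved, written=True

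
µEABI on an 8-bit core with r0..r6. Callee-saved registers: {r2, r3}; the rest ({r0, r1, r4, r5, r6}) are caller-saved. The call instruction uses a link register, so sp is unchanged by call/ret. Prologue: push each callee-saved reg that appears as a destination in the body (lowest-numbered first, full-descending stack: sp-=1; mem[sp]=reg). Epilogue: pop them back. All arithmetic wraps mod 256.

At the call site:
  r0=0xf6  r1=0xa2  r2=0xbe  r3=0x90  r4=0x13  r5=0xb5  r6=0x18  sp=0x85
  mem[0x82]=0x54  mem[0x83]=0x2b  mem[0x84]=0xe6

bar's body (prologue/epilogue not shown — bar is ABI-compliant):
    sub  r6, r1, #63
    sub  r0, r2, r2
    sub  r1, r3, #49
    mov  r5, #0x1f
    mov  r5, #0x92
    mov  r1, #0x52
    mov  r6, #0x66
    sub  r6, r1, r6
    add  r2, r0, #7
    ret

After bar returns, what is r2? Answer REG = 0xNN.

REG = 0xbe

prologue: push r2 → mem[0x84]=0xbe, sp=0x84
body[0] sub  r6, r1, #63 → r6=0x63
body[1] sub  r0, r2, r2 → r0=0x00
body[2] sub  r1, r3, #49 → r1=0x5f
body[3] mov  r5, #0x1f → r5=0x1f
body[4] mov  r5, #0x92 → r5=0x92
body[5] mov  r1, #0x52 → r1=0x52
body[6] mov  r6, #0x66 → r6=0x66
body[7] sub  r6, r1, r6 → r6=0xec
body[8] add  r2, r0, #7 → r2=0x07
epilogue: pop r2=0xbe, sp=0x85
r2 is callee-saved → restored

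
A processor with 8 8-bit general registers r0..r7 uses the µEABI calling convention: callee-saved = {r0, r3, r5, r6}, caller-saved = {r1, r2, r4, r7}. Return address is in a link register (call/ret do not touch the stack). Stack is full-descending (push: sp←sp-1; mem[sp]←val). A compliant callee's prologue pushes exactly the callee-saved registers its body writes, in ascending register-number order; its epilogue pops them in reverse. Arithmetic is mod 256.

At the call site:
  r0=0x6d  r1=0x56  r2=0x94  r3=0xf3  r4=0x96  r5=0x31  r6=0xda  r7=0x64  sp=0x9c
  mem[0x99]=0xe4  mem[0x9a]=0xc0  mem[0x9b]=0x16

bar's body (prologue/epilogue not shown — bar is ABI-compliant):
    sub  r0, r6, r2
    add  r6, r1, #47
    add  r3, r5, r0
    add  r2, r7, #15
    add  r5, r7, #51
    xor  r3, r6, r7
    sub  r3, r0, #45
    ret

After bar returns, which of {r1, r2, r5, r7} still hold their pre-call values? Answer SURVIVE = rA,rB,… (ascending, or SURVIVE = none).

SURVIVE = r1,r5,r7

prologue: push r0 → mem[0x9b]=0x6d, sp=0x9b
prologue: push r3 → mem[0x9a]=0xf3, sp=0x9a
prologue: push r5 → mem[0x99]=0x31, sp=0x99
prologue: push r6 → mem[0x98]=0xda, sp=0x98
body[0] sub  r0, r6, r2 → r0=0x46
body[1] add  r6, r1, #47 → r6=0x85
body[2] add  r3, r5, r0 → r3=0x77
body[3] add  r2, r7, #15 → r2=0x73
body[4] add  r5, r7, #51 → r5=0x97
body[5] xor  r3, r6, r7 → r3=0xe1
body[6] sub  r3, r0, #45 → r3=0x19
epilogue: pop r6=0xda, sp=0x99
epilogue: pop r5=0x31, sp=0x9a
epilogue: pop r3=0xf3, sp=0x9b
epilogue: pop r0=0x6d, sp=0x9c
r1: caller-saved, written=False
r2: caller-saved, written=True
r5: callee-saved, written=True
r7: caller-saved, written=False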